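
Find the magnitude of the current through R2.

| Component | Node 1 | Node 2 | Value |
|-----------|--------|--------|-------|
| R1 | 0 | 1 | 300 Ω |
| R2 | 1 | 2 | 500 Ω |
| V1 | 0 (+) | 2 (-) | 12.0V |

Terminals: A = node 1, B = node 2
Nodal analysis, taking node 2 as the 0 V reference.
Source V1 fixes V_0 = 12 V.
KCL at each unknown node (sum of currents leaving = 0; resistances in Ω):
  Node 1: (V_1 - 12)/300 + (V_1 - 0)/500 = 0
Collecting terms: 0.005333 × V_1 = 0.04  =>  V_1 = 7.5 V
I_R2 = (V_1 - V_2)/R2 = (7.5 - 0)/500 = 0.015 A
|I_R2| = 0.015 A

Final answer: |I_R2| = 0.015 A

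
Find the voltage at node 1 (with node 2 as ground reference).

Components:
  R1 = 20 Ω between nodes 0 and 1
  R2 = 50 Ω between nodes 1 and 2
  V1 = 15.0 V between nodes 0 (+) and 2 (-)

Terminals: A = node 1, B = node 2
Nodal analysis, taking node 2 as the 0 V reference.
Source V1 fixes V_0 = 15 V.
KCL at each unknown node (sum of currents leaving = 0; resistances in Ω):
  Node 1: (V_1 - 15)/20 + (V_1 - 0)/50 = 0
Collecting terms: 0.07 × V_1 = 0.75  =>  V_1 = 10.71 V
The requested potential is V_1 = 10.71 V.

Final answer: V_1 = 10.71 V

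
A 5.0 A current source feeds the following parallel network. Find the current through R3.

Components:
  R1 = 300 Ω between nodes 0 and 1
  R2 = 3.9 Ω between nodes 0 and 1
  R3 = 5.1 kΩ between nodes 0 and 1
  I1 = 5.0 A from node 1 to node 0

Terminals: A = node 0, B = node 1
All resistors sit directly between nodes 0 and 1, so they are in parallel and share one voltage V; the full source current 5 A splits among them.
1/R_par = 1/300 + 1/3.9 + 1/5100 = 0.2599 S  =>  R_par = 3.847 Ω
V = I × R_par = 5 × 3.847 = 19.24 V
I_R3 = V/R3 = 19.24/5100 = 0.003772 A

Final answer: 0.003772 A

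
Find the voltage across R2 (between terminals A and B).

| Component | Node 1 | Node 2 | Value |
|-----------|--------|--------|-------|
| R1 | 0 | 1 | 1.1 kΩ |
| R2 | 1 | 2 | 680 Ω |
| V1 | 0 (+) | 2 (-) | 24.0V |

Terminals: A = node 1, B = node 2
R1 and R2 are in series across V1 (node 0 → node 1 → node 2), and the output A–B is taken across R2, so this is a voltage divider.
Series current: I = V1/(R1 + R2) = 24/(1100 + 680) = 24/1780 = 0.01348 A
V_R2 = I × R2 = V1 × R2/(R1 + R2) = 24 × 680/1780 = 9.169 V

Final answer: 9.169 V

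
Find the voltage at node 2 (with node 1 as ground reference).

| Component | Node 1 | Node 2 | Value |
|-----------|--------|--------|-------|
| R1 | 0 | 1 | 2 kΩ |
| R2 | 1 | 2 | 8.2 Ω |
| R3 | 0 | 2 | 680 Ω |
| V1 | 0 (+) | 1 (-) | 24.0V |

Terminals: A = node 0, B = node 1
Nodal analysis, taking node 1 as the 0 V reference.
Source V1 fixes V_0 = 24 V.
KCL at each unknown node (sum of currents leaving = 0; resistances in Ω):
  Node 2: (V_2 - 0)/8.2 + (V_2 - 24)/680 = 0
Collecting terms: 0.1234 × V_2 = 0.03529  =>  V_2 = 0.286 V
The requested potential is V_2 = 0.286 V.

Final answer: V_2 = 0.286 V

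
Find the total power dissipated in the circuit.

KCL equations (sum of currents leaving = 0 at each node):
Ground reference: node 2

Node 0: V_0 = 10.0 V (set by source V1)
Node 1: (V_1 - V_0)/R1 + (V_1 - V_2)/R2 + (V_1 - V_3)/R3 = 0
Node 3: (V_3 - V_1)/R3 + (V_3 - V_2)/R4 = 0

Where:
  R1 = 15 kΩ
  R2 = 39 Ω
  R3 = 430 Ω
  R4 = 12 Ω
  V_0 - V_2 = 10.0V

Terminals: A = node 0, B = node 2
Nodal analysis, taking node 2 as the 0 V reference.
Source V1 fixes V_0 = 10 V.
KCL at each unknown node (sum of currents leaving = 0; resistances in Ω):
  Node 1: (V_1 - 10)/15000 + (V_1 - 0)/39 + (V_1 - V_3)/430 = 0
  Node 3: (V_3 - V_1)/430 + (V_3 - 0)/12 = 0
Collecting terms (coefficients in siemens):
  0.02803·V_1 - 0.002326·V_3 = 0.0006667
  0.08566·V_3 - 0.002326·V_1 = 0
Determinant D = (0.02803)(0.08566) - (-0.002326)(-0.002326) = 0.002396
V_1 = [(0.0006667)(0.08566) - (-0.002326)(0)]/D = 0.02383 V
V_3 = [(0.02803)(0) - (0.0006667)(-0.002326)]/D = 0.0006471 V
Power in each resistor, P = (ΔV)²/R:
  P_R1 = (10 - 0.02383)²/15000 = 0.006635 W
  P_R2 = (0.02383 - 0)²/39 = 0.00001457 W
  P_R3 = (0.02383 - 0.0006471)²/430 = 0.00000125 W
  P_R4 = (0 - 0.0006471)²/12 = 0.0000000349 W
P_total = P_R1 + P_R2 + P_R3 + P_R4 = 0.006651 W

Final answer: 0.006651 W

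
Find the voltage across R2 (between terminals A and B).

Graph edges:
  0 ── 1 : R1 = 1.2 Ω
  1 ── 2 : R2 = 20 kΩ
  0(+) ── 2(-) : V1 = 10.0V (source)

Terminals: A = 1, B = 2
R1 and R2 are in series across V1 (node 0 → node 1 → node 2), and the output A–B is taken across R2, so this is a voltage divider.
Series current: I = V1/(R1 + R2) = 10/(1.2 + 20000) = 10/20000 = 0.0005 A
V_R2 = I × R2 = V1 × R2/(R1 + R2) = 10 × 20000/20000 = 9.999 V

Final answer: 9.999 V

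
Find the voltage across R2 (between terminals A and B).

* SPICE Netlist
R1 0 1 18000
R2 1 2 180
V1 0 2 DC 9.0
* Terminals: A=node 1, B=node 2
R1 and R2 are in series across V1 (node 0 → node 1 → node 2), and the output A–B is taken across R2, so this is a voltage divider.
Series current: I = V1/(R1 + R2) = 9/(18000 + 180) = 9/18180 = 0.000495 A
V_R2 = I × R2 = V1 × R2/(R1 + R2) = 9 × 180/18180 = 0.08911 V

Final answer: 0.08911 V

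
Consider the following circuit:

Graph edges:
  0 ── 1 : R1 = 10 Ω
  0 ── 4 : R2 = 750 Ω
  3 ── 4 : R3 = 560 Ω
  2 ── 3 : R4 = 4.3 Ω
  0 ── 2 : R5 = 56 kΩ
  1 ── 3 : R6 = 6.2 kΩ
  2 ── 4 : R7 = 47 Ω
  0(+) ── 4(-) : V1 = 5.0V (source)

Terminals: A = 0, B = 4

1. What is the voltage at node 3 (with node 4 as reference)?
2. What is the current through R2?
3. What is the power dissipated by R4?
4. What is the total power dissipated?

Nodal analysis, taking node 4 as the 0 V reference.
Source V1 fixes V_0 = 5 V.
KCL at each unknown node (sum of currents leaving = 0; resistances in Ω):
  Node 1: (V_1 - 5)/10 + (V_1 - V_3)/6200 = 0
  Node 2: (V_2 - V_3)/4.3 + (V_2 - 5)/56000 + (V_2 - 0)/47 = 0
  Node 3: (V_3 - 0)/560 + (V_3 - V_2)/4.3 + (V_3 - V_1)/6200 = 0
Collecting terms (coefficients in siemens):
  0.1002·V_1 - 0.0001613·V_3 = 0.5
  0.2539·V_2 - 0.2326·V_3 = 0.00008929
  0.2345·V_3 - 0.0001613·V_1 - 0.2326·V_2 = 0
Solving these 3 simultaneous equations (Gaussian elimination) gives:
  V_1 = 4.992 V, V_2 = 0.03822 V, V_3 = 0.04134 V
Part 1:
  Read off the nodal solution: V_3 = 0.04134 V
Part 2:
  I_R2 = (V_0 - V_4)/R2 = (5 - 0)/750 = 0.006667 A
  Magnitude: I_R2 = 0.006667 A
Part 3:
  I_R4 = (V_2 - V_3)/R4 = (0.03822 - 0.04134)/4.3 = -0.0007247 A
  P_R4 = I_R4² × R4 = (-0.0007247)² × 4.3 = 0.000002258 W
Part 4:
  Power in each resistor, P = (ΔV)²/R:
    P_R1 = (5 - 4.992)²/10 = 0.000006376 W
    P_R2 = (5 - 0)²/750 = 0.03333 W
    P_R3 = (0.04134 - 0)²/560 = 0.000003052 W
    P_R4 = (0.03822 - 0.04134)²/4.3 = 0.000002258 W
    P_R5 = (5 - 0.03822)²/56000 = 0.0004396 W
    P_R6 = (4.992 - 0.04134)²/6200 = 0.003953 W
    P_R7 = (0.03822 - 0)²/47 = 0.00003109 W
  P_total = P_R1 + P_R2 + P_R3 + P_R4 + P_R5 + P_R6 + P_R7 = 0.03777 W

Final answers:
1. V_3 = 0.04134 V
2. I_R2 = 0.006667 A
3. P_R4 = 2.258e-06 W
4. P_total = 0.03777 W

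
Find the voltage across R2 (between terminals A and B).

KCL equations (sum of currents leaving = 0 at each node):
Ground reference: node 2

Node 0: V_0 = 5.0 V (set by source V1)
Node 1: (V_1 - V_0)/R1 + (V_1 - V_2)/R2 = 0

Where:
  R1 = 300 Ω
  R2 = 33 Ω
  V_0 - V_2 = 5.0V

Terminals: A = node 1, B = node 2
R1 and R2 are in series across V1 (node 0 → node 1 → node 2), and the output A–B is taken across R2, so this is a voltage divider.
Series current: I = V1/(R1 + R2) = 5/(300 + 33) = 5/333 = 0.01502 A
V_R2 = I × R2 = V1 × R2/(R1 + R2) = 5 × 33/333 = 0.4955 V

Final answer: 0.4955 V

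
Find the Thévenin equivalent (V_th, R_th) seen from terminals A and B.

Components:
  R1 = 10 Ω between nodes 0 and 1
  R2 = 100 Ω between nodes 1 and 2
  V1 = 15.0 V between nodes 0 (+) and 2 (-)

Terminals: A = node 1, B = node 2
Step 1 — V_th is the open-circuit voltage V_A - V_B (nothing connected across the terminals).
Nodal analysis, taking node 2 as the 0 V reference.
Source V1 fixes V_0 = 15 V.
KCL at each unknown node (sum of currents leaving = 0; resistances in Ω):
  Node 1: (V_1 - 15)/10 + (V_1 - 0)/100 = 0
Collecting terms: 0.11 × V_1 = 1.5  =>  V_1 = 13.64 V
V_th = V_1 - V_2 = 13.64 - 0 = 13.64 V
Step 2 — R_th: zero the source — replace V1 by a short circuit (node 2 merges into node 0) — and find the resistance seen between A (node 1) and B (node 0).
Reduce the network between node 1 (A) and node 0 (B) by series/parallel combination:
  Rp1 = R1 ‖ R2 (parallel, both between nodes 0 and 1) = 1/(1/10 + 1/100) = 9.091 Ω
R_th = 9.091 Ω

Final answer: V_th = 13.64 V, R_th = 9.091 Ω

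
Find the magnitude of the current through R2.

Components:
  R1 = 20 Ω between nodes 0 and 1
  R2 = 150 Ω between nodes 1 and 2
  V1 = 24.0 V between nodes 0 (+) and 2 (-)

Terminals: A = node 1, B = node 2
Nodal analysis, taking node 2 as the 0 V reference.
Source V1 fixes V_0 = 24 V.
KCL at each unknown node (sum of currents leaving = 0; resistances in Ω):
  Node 1: (V_1 - 24)/20 + (V_1 - 0)/150 = 0
Collecting terms: 0.05667 × V_1 = 1.2  =>  V_1 = 21.18 V
I_R2 = (V_1 - V_2)/R2 = (21.18 - 0)/150 = 0.1412 A
|I_R2| = 0.1412 A

Final answer: |I_R2| = 0.1412 A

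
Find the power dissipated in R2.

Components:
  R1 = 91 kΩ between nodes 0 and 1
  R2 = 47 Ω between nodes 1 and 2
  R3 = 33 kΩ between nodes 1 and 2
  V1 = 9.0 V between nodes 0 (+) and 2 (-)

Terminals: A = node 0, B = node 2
Nodal analysis, taking node 2 as the 0 V reference.
Source V1 fixes V_0 = 9 V.
KCL at each unknown node (sum of currents leaving = 0; resistances in Ω):
  Node 1: (V_1 - 9)/91000 + (V_1 - 0)/47 + (V_1 - 0)/33000 = 0
Collecting terms: 0.02132 × V_1 = 0.0000989  =>  V_1 = 0.004639 V
I_R2 = (V_1 - V_2)/R2 = (0.004639 - 0)/47 = 0.00009871 A
P_R2 = I_R2² × R2 = (0.00009871)² × 47 = 0.0000004579 W

Final answer: 4.579e-07 W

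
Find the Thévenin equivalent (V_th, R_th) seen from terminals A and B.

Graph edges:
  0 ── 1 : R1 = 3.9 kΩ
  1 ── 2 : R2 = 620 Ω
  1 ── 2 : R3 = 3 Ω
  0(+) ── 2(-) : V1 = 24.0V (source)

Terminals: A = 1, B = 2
Step 1 — V_th is the open-circuit voltage V_A - V_B (nothing connected across the terminals).
Nodal analysis, taking node 2 as the 0 V reference.
Source V1 fixes V_0 = 24 V.
KCL at each unknown node (sum of currents leaving = 0; resistances in Ω):
  Node 1: (V_1 - 24)/3900 + (V_1 - 0)/620 + (V_1 - 0)/3 = 0
Collecting terms: 0.3352 × V_1 = 0.006154  =>  V_1 = 0.01836 V
V_th = V_1 - V_2 = 0.01836 - 0 = 0.01836 V
Step 2 — R_th: zero the source — replace V1 by a short circuit (node 2 merges into node 0) — and find the resistance seen between A (node 1) and B (node 0).
Reduce the network between node 1 (A) and node 0 (B) by series/parallel combination:
  Rp1 = R1 ‖ R2 ‖ R3 (parallel, all between nodes 0 and 1) = 1/(1/3900 + 1/620 + 1/3) = 2.983 Ω
R_th = 2.983 Ω

Final answer: V_th = 0.01836 V, R_th = 2.983 Ω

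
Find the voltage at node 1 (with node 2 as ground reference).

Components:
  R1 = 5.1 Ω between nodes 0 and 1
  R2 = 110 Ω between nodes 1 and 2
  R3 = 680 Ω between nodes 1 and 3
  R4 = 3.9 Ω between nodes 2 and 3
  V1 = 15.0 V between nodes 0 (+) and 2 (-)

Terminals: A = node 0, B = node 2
Nodal analysis, taking node 2 as the 0 V reference.
Source V1 fixes V_0 = 15 V.
KCL at each unknown node (sum of currents leaving = 0; resistances in Ω):
  Node 1: (V_1 - 15)/5.1 + (V_1 - 0)/110 + (V_1 - V_3)/680 = 0
  Node 3: (V_3 - V_1)/680 + (V_3 - 0)/3.9 = 0
Collecting terms (coefficients in siemens):
  0.2066·V_1 - 0.001471·V_3 = 2.941
  0.2579·V_3 - 0.001471·V_1 = 0
Determinant D = (0.2066)(0.2579) - (-0.001471)(-0.001471) = 0.05329
V_1 = [(2.941)(0.2579) - (-0.001471)(0)]/D = 14.23 V
V_3 = [(0.2066)(0) - (2.941)(-0.001471)]/D = 0.08117 V
The requested potential is V_1 = 14.23 V.

Final answer: V_1 = 14.23 V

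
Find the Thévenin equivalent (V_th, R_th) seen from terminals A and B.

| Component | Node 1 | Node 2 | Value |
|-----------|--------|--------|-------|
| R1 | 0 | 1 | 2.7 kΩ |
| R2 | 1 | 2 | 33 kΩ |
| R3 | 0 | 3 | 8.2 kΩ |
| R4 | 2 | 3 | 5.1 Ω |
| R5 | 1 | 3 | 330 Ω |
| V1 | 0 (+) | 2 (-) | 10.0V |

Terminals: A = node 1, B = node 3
Step 1 — V_th is the open-circuit voltage V_A - V_B (nothing connected across the terminals).
Nodal analysis, taking node 2 as the 0 V reference.
Source V1 fixes V_0 = 10 V.
KCL at each unknown node (sum of currents leaving = 0; resistances in Ω):
  Node 1: (V_1 - 10)/2700 + (V_1 - 0)/33000 + (V_1 - V_3)/330 = 0
  Node 3: (V_3 - 10)/8200 + (V_3 - 0)/5.1 + (V_3 - V_1)/330 = 0
Collecting terms (coefficients in siemens):
  0.003431·V_1 - 0.00303·V_3 = 0.003704
  0.1992·V_3 - 0.00303·V_1 = 0.00122
Determinant D = (0.003431)(0.1992) - (-0.00303)(-0.00303) = 0.0006744
V_1 = [(0.003704)(0.1992) - (-0.00303)(0.00122)]/D = 1.1 V
V_3 = [(0.003431)(0.00122) - (0.003704)(-0.00303)]/D = 0.02285 V
V_th = V_1 - V_3 = 1.1 - 0.02285 = 1.077 V
Step 2 — R_th: zero the source — replace V1 by a short circuit (node 2 merges into node 0) — and find the resistance seen between A (node 1) and B (node 3).
Reduce the network between node 1 (A) and node 3 (B) by series/parallel combination:
  Rp1 = R1 ‖ R2 (parallel, both between nodes 0 and 1) = 1/(1/2700 + 1/33000) = 2496 Ω
  Rp2 = R3 ‖ R4 (parallel, both between nodes 0 and 3) = 1/(1/8200 + 1/5.1) = 5.097 Ω
  Rs1 = Rp1 + Rp2 (series, joined only at node 0) = 2496 + 5.097 = 2501 Ω
  Rp3 = R5 ‖ Rs1 (parallel, both between nodes 1 and 3) = 1/(1/330 + 1/2501) = 291.5 Ω
R_th = 291.5 Ω

Final answer: V_th = 1.077 V, R_th = 291.5 Ω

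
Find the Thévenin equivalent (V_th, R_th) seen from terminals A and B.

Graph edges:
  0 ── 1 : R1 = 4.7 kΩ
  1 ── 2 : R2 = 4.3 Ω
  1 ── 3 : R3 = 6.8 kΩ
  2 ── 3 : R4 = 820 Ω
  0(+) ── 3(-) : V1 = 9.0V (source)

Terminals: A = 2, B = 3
Step 1 — V_th is the open-circuit voltage V_A - V_B (nothing connected across the terminals).
Nodal analysis, taking node 3 as the 0 V reference.
Source V1 fixes V_0 = 9 V.
KCL at each unknown node (sum of currents leaving = 0; resistances in Ω):
  Node 1: (V_1 - 9)/4700 + (V_1 - V_2)/4.3 + (V_1 - 0)/6800 = 0
  Node 2: (V_2 - V_1)/4.3 + (V_2 - 0)/820 = 0
Collecting terms (coefficients in siemens):
  0.2329·V_1 - 0.2326·V_2 = 0.001915
  0.2338·V_2 - 0.2326·V_1 = 0
Determinant D = (0.2329)(0.2338) - (-0.2326)(-0.2326) = 0.0003677
V_1 = [(0.001915)(0.2338) - (-0.2326)(0)]/D = 1.217 V
V_2 = [(0.2329)(0) - (0.001915)(-0.2326)]/D = 1.211 V
V_th = V_2 - V_3 = 1.211 - 0 = 1.211 V
Step 2 — R_th: zero the source — replace V1 by a short circuit (node 3 merges into node 0) — and find the resistance seen between A (node 2) and B (node 0).
Reduce the network between node 2 (A) and node 0 (B) by series/parallel combination:
  Rp1 = R1 ‖ R3 (parallel, both between nodes 0 and 1) = 1/(1/4700 + 1/6800) = 2779 Ω
  Rs1 = R2 + Rp1 (series, joined only at node 1) = 4.3 + 2779 = 2783 Ω
  Rp2 = R4 ‖ Rs1 (parallel, both between nodes 0 and 2) = 1/(1/820 + 1/2783) = 633.4 Ω
R_th = 633.4 Ω

Final answer: V_th = 1.211 V, R_th = 633.4 Ω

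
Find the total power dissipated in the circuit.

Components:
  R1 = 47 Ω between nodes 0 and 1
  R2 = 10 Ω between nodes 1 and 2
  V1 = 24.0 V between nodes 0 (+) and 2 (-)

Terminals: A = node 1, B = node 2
Nodal analysis, taking node 2 as the 0 V reference.
Source V1 fixes V_0 = 24 V.
KCL at each unknown node (sum of currents leaving = 0; resistances in Ω):
  Node 1: (V_1 - 24)/47 + (V_1 - 0)/10 = 0
Collecting terms: 0.1213 × V_1 = 0.5106  =>  V_1 = 4.211 V
Power in each resistor, P = (ΔV)²/R:
  P_R1 = (24 - 4.211)²/47 = 8.332 W
  P_R2 = (4.211 - 0)²/10 = 1.773 W
P_total = P_R1 + P_R2 = 10.11 W

Final answer: 10.11 W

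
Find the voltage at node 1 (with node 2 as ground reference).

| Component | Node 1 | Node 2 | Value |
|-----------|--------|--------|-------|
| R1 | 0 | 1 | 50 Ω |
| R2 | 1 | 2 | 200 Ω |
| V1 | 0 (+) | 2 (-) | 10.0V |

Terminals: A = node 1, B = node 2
Nodal analysis, taking node 2 as the 0 V reference.
Source V1 fixes V_0 = 10 V.
KCL at each unknown node (sum of currents leaving = 0; resistances in Ω):
  Node 1: (V_1 - 10)/50 + (V_1 - 0)/200 = 0
Collecting terms: 0.025 × V_1 = 0.2  =>  V_1 = 8 V
The requested potential is V_1 = 8 V.

Final answer: V_1 = 8 V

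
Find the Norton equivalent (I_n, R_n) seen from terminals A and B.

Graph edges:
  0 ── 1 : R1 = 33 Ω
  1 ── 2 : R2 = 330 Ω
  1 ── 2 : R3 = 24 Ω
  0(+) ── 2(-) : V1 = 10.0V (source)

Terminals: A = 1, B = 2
Find the Thévenin equivalent first; then I_n = V_th/R_th and R_n = R_th.
Step 1 — V_th is the open-circuit voltage V_A - V_B (nothing connected across the terminals).
Nodal analysis, taking node 2 as the 0 V reference.
Source V1 fixes V_0 = 10 V.
KCL at each unknown node (sum of currents leaving = 0; resistances in Ω):
  Node 1: (V_1 - 10)/33 + (V_1 - 0)/330 + (V_1 - 0)/24 = 0
Collecting terms: 0.075 × V_1 = 0.303  =>  V_1 = 4.04 V
V_th = V_1 - V_2 = 4.04 - 0 = 4.04 V
Step 2 — R_th: zero the source — replace V1 by a short circuit (node 2 merges into node 0) — and find the resistance seen between A (node 1) and B (node 0).
Reduce the network between node 1 (A) and node 0 (B) by series/parallel combination:
  Rp1 = R1 ‖ R2 ‖ R3 (parallel, all between nodes 0 and 1) = 1/(1/33 + 1/330 + 1/24) = 13.33 Ω
R_th = 13.33 Ω
I_n = V_th/R_th = 4.04/13.33 = 0.303 A, and R_n = R_th = 13.33 Ω

Final answer: I_n = 0.303 A, R_n = 13.33 Ω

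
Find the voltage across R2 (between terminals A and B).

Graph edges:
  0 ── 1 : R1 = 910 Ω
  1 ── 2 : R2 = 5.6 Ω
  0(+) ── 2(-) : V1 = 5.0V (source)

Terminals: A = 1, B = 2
R1 and R2 are in series across V1 (node 0 → node 1 → node 2), and the output A–B is taken across R2, so this is a voltage divider.
Series current: I = V1/(R1 + R2) = 5/(910 + 5.6) = 5/915.6 = 0.005461 A
V_R2 = I × R2 = V1 × R2/(R1 + R2) = 5 × 5.6/915.6 = 0.03058 V

Final answer: 0.03058 V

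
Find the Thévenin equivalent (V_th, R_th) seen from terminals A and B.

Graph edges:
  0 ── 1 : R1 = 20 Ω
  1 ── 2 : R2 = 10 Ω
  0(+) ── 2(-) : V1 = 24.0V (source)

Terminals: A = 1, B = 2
Step 1 — V_th is the open-circuit voltage V_A - V_B (nothing connected across the terminals).
Nodal analysis, taking node 2 as the 0 V reference.
Source V1 fixes V_0 = 24 V.
KCL at each unknown node (sum of currents leaving = 0; resistances in Ω):
  Node 1: (V_1 - 24)/20 + (V_1 - 0)/10 = 0
Collecting terms: 0.15 × V_1 = 1.2  =>  V_1 = 8 V
V_th = V_1 - V_2 = 8 - 0 = 8 V
Step 2 — R_th: zero the source — replace V1 by a short circuit (node 2 merges into node 0) — and find the resistance seen between A (node 1) and B (node 0).
Reduce the network between node 1 (A) and node 0 (B) by series/parallel combination:
  Rp1 = R1 ‖ R2 (parallel, both between nodes 0 and 1) = 1/(1/20 + 1/10) = 6.667 Ω
R_th = 6.667 Ω

Final answer: V_th = 8 V, R_th = 6.667 Ω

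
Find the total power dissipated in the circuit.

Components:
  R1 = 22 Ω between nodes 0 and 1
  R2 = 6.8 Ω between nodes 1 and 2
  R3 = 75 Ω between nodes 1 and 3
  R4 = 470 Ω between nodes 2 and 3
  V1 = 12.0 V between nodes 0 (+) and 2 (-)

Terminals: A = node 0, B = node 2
Nodal analysis, taking node 2 as the 0 V reference.
Source V1 fixes V_0 = 12 V.
KCL at each unknown node (sum of currents leaving = 0; resistances in Ω):
  Node 1: (V_1 - 12)/22 + (V_1 - 0)/6.8 + (V_1 - V_3)/75 = 0
  Node 3: (V_3 - V_1)/75 + (V_3 - 0)/470 = 0
Collecting terms (coefficients in siemens):
  0.2058·V_1 - 0.01333·V_3 = 0.5455
  0.01546·V_3 - 0.01333·V_1 = 0
Determinant D = (0.2058)(0.01546) - (-0.01333)(-0.01333) = 0.003005
V_1 = [(0.5455)(0.01546) - (-0.01333)(0)]/D = 2.807 V
V_3 = [(0.2058)(0) - (0.5455)(-0.01333)]/D = 2.42 V
Power in each resistor, P = (ΔV)²/R:
  P_R1 = (12 - 2.807)²/22 = 3.842 W
  P_R2 = (2.807 - 0)²/6.8 = 1.158 W
  P_R3 = (2.807 - 2.42)²/75 = 0.001989 W
  P_R4 = (0 - 2.42)²/470 = 0.01246 W
P_total = P_R1 + P_R2 + P_R3 + P_R4 = 5.015 W

Final answer: 5.015 W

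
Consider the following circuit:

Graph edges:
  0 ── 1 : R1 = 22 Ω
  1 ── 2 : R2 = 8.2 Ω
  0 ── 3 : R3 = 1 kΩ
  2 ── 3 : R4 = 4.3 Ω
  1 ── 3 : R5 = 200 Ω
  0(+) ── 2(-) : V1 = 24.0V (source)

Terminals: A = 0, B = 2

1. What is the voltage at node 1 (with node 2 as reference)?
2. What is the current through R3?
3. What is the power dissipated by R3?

Nodal analysis, taking node 2 as the 0 V reference.
Source V1 fixes V_0 = 24 V.
KCL at each unknown node (sum of currents leaving = 0; resistances in Ω):
  Node 1: (V_1 - 24)/22 + (V_1 - 0)/8.2 + (V_1 - V_3)/200 = 0
  Node 3: (V_3 - 24)/1000 + (V_3 - 0)/4.3 + (V_3 - V_1)/200 = 0
Collecting terms (coefficients in siemens):
  0.1724·V_1 - 0.005·V_3 = 1.091
  0.2386·V_3 - 0.005·V_1 = 0.024
Determinant D = (0.1724)(0.2386) - (-0.005)(-0.005) = 0.0411
V_1 = [(1.091)(0.2386) - (-0.005)(0.024)]/D = 6.334 V
V_3 = [(0.1724)(0.024) - (1.091)(-0.005)]/D = 0.2334 V
Part 1:
  Read off the nodal solution: V_1 = 6.334 V
Part 2:
  I_R3 = (V_0 - V_3)/R3 = (24 - 0.2334)/1000 = 0.02377 A
  Magnitude: I_R3 = 0.02377 A
Part 3:
  I_R3 = (V_0 - V_3)/R3 = (24 - 0.2334)/1000 = 0.02377 A
  P_R3 = I_R3² × R3 = (0.02377)² × 1000 = 0.5649 W

Final answers:
1. V_1 = 6.334 V
2. I_R3 = 0.02377 A
3. P_R3 = 0.5649 W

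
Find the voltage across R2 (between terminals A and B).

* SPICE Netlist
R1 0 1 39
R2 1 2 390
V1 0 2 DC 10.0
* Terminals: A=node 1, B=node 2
R1 and R2 are in series across V1 (node 0 → node 1 → node 2), and the output A–B is taken across R2, so this is a voltage divider.
Series current: I = V1/(R1 + R2) = 10/(39 + 390) = 10/429 = 0.02331 A
V_R2 = I × R2 = V1 × R2/(R1 + R2) = 10 × 390/429 = 9.091 V

Final answer: 9.091 V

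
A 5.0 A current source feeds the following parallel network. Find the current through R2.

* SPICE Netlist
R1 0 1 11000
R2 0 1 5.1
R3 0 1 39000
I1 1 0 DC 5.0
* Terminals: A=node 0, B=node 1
All resistors sit directly between nodes 0 and 1, so they are in parallel and share one voltage V; the full source current 5 A splits among them.
1/R_par = 1/11000 + 1/5.1 + 1/39000 = 0.1962 S  =>  R_par = 5.097 Ω
V = I × R_par = 5 × 5.097 = 25.48 V
I_R2 = V/R2 = 25.48/5.1 = 4.997 A

Final answer: 4.997 A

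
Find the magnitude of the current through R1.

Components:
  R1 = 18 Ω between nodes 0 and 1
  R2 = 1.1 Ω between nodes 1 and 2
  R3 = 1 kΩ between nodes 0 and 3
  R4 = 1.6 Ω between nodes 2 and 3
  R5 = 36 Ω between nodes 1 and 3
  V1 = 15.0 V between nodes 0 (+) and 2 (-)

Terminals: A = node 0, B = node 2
Nodal analysis, taking node 2 as the 0 V reference.
Source V1 fixes V_0 = 15 V.
KCL at each unknown node (sum of currents leaving = 0; resistances in Ω):
  Node 1: (V_1 - 15)/18 + (V_1 - 0)/1.1 + (V_1 - V_3)/36 = 0
  Node 3: (V_3 - 15)/1000 + (V_3 - 0)/1.6 + (V_3 - V_1)/36 = 0
Collecting terms (coefficients in siemens):
  0.9924·V_1 - 0.02778·V_3 = 0.8333
  0.6538·V_3 - 0.02778·V_1 = 0.015
Determinant D = (0.9924)(0.6538) - (-0.02778)(-0.02778) = 0.6481
V_1 = [(0.8333)(0.6538) - (-0.02778)(0.015)]/D = 0.8413 V
V_3 = [(0.9924)(0.015) - (0.8333)(-0.02778)]/D = 0.05869 V
I_R1 = (V_0 - V_1)/R1 = (15 - 0.8413)/18 = 0.7866 A
|I_R1| = 0.7866 A

Final answer: |I_R1| = 0.7866 A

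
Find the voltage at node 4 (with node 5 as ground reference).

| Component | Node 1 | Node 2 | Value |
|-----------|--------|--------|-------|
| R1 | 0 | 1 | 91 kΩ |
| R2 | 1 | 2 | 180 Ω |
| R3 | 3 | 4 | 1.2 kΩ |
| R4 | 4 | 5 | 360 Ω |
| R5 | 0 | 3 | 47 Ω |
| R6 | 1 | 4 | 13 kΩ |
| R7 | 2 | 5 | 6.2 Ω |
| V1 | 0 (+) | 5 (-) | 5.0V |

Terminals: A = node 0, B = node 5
Nodal analysis, taking node 5 as the 0 V reference.
Source V1 fixes V_0 = 5 V.
KCL at each unknown node (sum of currents leaving = 0; resistances in Ω):
  Node 1: (V_1 - 5)/91000 + (V_1 - V_2)/180 + (V_1 - V_4)/13000 = 0
  Node 2: (V_2 - V_1)/180 + (V_2 - 0)/6.2 = 0
  Node 3: (V_3 - V_4)/1200 + (V_3 - 5)/47 = 0
  Node 4: (V_4 - V_3)/1200 + (V_4 - 0)/360 + (V_4 - V_1)/13000 = 0
Collecting terms (coefficients in siemens):
  0.005643·V_1 - 0.005556·V_2 - 0.00007692·V_4 = 0.00005495
  0.1668·V_2 - 0.005556·V_1 = 0
  0.02211·V_3 - 0.0008333·V_4 = 0.1064
  0.003688·V_4 - 0.00007692·V_1 - 0.0008333·V_3 = 0
Solving these 4 simultaneous equations (Gaussian elimination) gives:
  V_1 = 0.02553 V, V_2 = 0.00085 V, V_3 = 4.853 V, V_4 = 1.097 V
The requested potential is V_4 = 1.097 V.

Final answer: V_4 = 1.097 V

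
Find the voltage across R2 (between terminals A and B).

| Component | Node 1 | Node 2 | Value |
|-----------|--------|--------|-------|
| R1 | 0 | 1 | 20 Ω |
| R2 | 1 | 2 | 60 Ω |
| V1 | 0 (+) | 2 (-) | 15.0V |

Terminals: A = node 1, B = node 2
R1 and R2 are in series across V1 (node 0 → node 1 → node 2), and the output A–B is taken across R2, so this is a voltage divider.
Series current: I = V1/(R1 + R2) = 15/(20 + 60) = 15/80 = 0.1875 A
V_R2 = I × R2 = V1 × R2/(R1 + R2) = 15 × 60/80 = 11.25 V

Final answer: 11.25 V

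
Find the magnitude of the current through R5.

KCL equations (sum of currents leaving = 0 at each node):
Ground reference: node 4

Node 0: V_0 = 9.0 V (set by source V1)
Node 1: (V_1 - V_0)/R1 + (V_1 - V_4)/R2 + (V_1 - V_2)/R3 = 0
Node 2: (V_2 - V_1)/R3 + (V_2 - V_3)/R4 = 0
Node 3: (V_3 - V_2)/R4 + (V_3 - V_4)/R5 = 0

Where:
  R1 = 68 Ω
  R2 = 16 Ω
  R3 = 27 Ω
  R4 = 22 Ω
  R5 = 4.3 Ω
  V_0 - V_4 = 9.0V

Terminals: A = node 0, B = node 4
Nodal analysis, taking node 4 as the 0 V reference.
Source V1 fixes V_0 = 9 V.
KCL at each unknown node (sum of currents leaving = 0; resistances in Ω):
  Node 1: (V_1 - 9)/68 + (V_1 - 0)/16 + (V_1 - V_2)/27 = 0
  Node 2: (V_2 - V_1)/27 + (V_2 - V_3)/22 = 0
  Node 3: (V_3 - V_2)/22 + (V_3 - 0)/4.3 = 0
Collecting terms (coefficients in siemens):
  0.1142·V_1 - 0.03704·V_2 = 0.1324
  0.08249·V_2 - 0.03704·V_1 - 0.04545·V_3 = 0
  0.278·V_3 - 0.04545·V_2 = 0
Solving these 3 simultaneous equations (Gaussian elimination) gives:
  V_1 = 1.379 V, V_2 = 0.6805 V, V_3 = 0.1113 V
I_R5 = (V_3 - V_4)/R5 = (0.1113 - 0)/4.3 = 0.02588 A
|I_R5| = 0.02588 A

Final answer: |I_R5| = 0.02588 A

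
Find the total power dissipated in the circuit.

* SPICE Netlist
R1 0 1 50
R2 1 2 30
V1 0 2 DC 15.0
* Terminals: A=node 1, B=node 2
Nodal analysis, taking node 2 as the 0 V reference.
Source V1 fixes V_0 = 15 V.
KCL at each unknown node (sum of currents leaving = 0; resistances in Ω):
  Node 1: (V_1 - 15)/50 + (V_1 - 0)/30 = 0
Collecting terms: 0.05333 × V_1 = 0.3  =>  V_1 = 5.625 V
Power in each resistor, P = (ΔV)²/R:
  P_R1 = (15 - 5.625)²/50 = 1.758 W
  P_R2 = (5.625 - 0)²/30 = 1.055 W
P_total = P_R1 + P_R2 = 2.812 W

Final answer: 2.812 W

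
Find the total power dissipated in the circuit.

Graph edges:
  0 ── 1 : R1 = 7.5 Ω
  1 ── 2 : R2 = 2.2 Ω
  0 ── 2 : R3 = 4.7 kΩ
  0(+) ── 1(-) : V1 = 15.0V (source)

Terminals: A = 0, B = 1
Nodal analysis, taking node 1 as the 0 V reference.
Source V1 fixes V_0 = 15 V.
KCL at each unknown node (sum of currents leaving = 0; resistances in Ω):
  Node 2: (V_2 - 0)/2.2 + (V_2 - 15)/4700 = 0
Collecting terms: 0.4548 × V_2 = 0.003191  =>  V_2 = 0.007018 V
Power in each resistor, P = (ΔV)²/R:
  P_R1 = (15 - 0)²/7.5 = 30 W
  P_R2 = (0 - 0.007018)²/2.2 = 0.00002239 W
  P_R3 = (15 - 0.007018)²/4700 = 0.04783 W
P_total = P_R1 + P_R2 + P_R3 = 30.05 W

Final answer: 30.05 W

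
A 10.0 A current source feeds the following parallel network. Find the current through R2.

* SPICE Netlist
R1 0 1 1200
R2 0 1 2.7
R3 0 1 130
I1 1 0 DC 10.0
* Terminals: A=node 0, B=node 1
All resistors sit directly between nodes 0 and 1, so they are in parallel and share one voltage V; the full source current 10 A splits among them.
1/R_par = 1/1200 + 1/2.7 + 1/130 = 0.3789 S  =>  R_par = 2.639 Ω
V = I × R_par = 10 × 2.639 = 26.39 V
I_R2 = V/R2 = 26.39/2.7 = 9.775 A

Final answer: 9.775 A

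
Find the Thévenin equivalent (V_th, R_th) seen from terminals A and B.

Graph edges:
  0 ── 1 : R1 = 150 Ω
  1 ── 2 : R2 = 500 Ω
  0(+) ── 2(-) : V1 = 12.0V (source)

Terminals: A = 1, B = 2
Step 1 — V_th is the open-circuit voltage V_A - V_B (nothing connected across the terminals).
Nodal analysis, taking node 2 as the 0 V reference.
Source V1 fixes V_0 = 12 V.
KCL at each unknown node (sum of currents leaving = 0; resistances in Ω):
  Node 1: (V_1 - 12)/150 + (V_1 - 0)/500 = 0
Collecting terms: 0.008667 × V_1 = 0.08  =>  V_1 = 9.231 V
V_th = V_1 - V_2 = 9.231 - 0 = 9.231 V
Step 2 — R_th: zero the source — replace V1 by a short circuit (node 2 merges into node 0) — and find the resistance seen between A (node 1) and B (node 0).
Reduce the network between node 1 (A) and node 0 (B) by series/parallel combination:
  Rp1 = R1 ‖ R2 (parallel, both between nodes 0 and 1) = 1/(1/150 + 1/500) = 115.4 Ω
R_th = 115.4 Ω

Final answer: V_th = 9.231 V, R_th = 115.4 Ω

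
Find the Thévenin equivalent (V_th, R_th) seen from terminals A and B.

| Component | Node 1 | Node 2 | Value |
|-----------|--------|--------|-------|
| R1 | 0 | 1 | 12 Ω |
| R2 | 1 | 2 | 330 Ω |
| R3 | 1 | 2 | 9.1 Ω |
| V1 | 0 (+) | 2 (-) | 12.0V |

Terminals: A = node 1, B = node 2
Step 1 — V_th is the open-circuit voltage V_A - V_B (nothing connected across the terminals).
Nodal analysis, taking node 2 as the 0 V reference.
Source V1 fixes V_0 = 12 V.
KCL at each unknown node (sum of currents leaving = 0; resistances in Ω):
  Node 1: (V_1 - 12)/12 + (V_1 - 0)/330 + (V_1 - 0)/9.1 = 0
Collecting terms: 0.1963 × V_1 = 1  =>  V_1 = 5.095 V
V_th = V_1 - V_2 = 5.095 - 0 = 5.095 V
Step 2 — R_th: zero the source — replace V1 by a short circuit (node 2 merges into node 0) — and find the resistance seen between A (node 1) and B (node 0).
Reduce the network between node 1 (A) and node 0 (B) by series/parallel combination:
  Rp1 = R1 ‖ R2 ‖ R3 (parallel, all between nodes 0 and 1) = 1/(1/12 + 1/330 + 1/9.1) = 5.095 Ω
R_th = 5.095 Ω

Final answer: V_th = 5.095 V, R_th = 5.095 Ω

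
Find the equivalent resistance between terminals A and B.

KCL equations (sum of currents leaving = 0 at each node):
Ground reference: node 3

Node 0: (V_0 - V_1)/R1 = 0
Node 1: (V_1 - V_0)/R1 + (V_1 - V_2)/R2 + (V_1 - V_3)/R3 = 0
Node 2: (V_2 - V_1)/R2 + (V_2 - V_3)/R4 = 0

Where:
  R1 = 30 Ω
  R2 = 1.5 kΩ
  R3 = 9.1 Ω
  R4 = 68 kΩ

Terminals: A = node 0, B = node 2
Reduce the network between node 0 (A) and node 2 (B) by series/parallel combination:
  Rs1 = R3 + R4 (series, joined only at node 3) = 9.1 + 68000 = 68010 Ω
  Rp1 = R2 ‖ Rs1 (parallel, both between nodes 1 and 2) = 1/(1/1500 + 1/68010) = 1468 Ω
  Rs2 = R1 + Rp1 (series, joined only at node 1) = 30 + 1468 = 1498 Ω
R_eq = 1.498 kΩ

Final answer: 1.498 kΩ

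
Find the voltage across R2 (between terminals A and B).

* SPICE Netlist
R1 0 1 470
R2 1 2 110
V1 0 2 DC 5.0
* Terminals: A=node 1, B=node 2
R1 and R2 are in series across V1 (node 0 → node 1 → node 2), and the output A–B is taken across R2, so this is a voltage divider.
Series current: I = V1/(R1 + R2) = 5/(470 + 110) = 5/580 = 0.008621 A
V_R2 = I × R2 = V1 × R2/(R1 + R2) = 5 × 110/580 = 0.9483 V

Final answer: 0.9483 V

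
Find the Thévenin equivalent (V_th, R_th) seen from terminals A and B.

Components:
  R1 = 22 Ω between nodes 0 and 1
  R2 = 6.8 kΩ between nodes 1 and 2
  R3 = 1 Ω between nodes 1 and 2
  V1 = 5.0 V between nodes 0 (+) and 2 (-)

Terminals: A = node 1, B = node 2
Step 1 — V_th is the open-circuit voltage V_A - V_B (nothing connected across the terminals).
Nodal analysis, taking node 2 as the 0 V reference.
Source V1 fixes V_0 = 5 V.
KCL at each unknown node (sum of currents leaving = 0; resistances in Ω):
  Node 1: (V_1 - 5)/22 + (V_1 - 0)/6800 + (V_1 - 0)/1 = 0
Collecting terms: 1.046 × V_1 = 0.2273  =>  V_1 = 0.2174 V
V_th = V_1 - V_2 = 0.2174 - 0 = 0.2174 V
Step 2 — R_th: zero the source — replace V1 by a short circuit (node 2 merges into node 0) — and find the resistance seen between A (node 1) and B (node 0).
Reduce the network between node 1 (A) and node 0 (B) by series/parallel combination:
  Rp1 = R1 ‖ R2 ‖ R3 (parallel, all between nodes 0 and 1) = 1/(1/22 + 1/6800 + 1/1) = 0.9564 Ω
R_th = 0.9564 Ω

Final answer: V_th = 0.2174 V, R_th = 0.9564 Ω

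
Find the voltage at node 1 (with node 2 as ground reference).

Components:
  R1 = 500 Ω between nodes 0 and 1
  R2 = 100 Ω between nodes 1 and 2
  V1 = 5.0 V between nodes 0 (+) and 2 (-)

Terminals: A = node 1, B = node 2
Nodal analysis, taking node 2 as the 0 V reference.
Source V1 fixes V_0 = 5 V.
KCL at each unknown node (sum of currents leaving = 0; resistances in Ω):
  Node 1: (V_1 - 5)/500 + (V_1 - 0)/100 = 0
Collecting terms: 0.012 × V_1 = 0.01  =>  V_1 = 0.8333 V
The requested potential is V_1 = 0.8333 V.

Final answer: V_1 = 0.8333 V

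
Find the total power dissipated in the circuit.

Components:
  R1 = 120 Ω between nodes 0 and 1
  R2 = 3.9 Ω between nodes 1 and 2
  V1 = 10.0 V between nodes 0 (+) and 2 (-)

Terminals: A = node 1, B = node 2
Nodal analysis, taking node 2 as the 0 V reference.
Source V1 fixes V_0 = 10 V.
KCL at each unknown node (sum of currents leaving = 0; resistances in Ω):
  Node 1: (V_1 - 10)/120 + (V_1 - 0)/3.9 = 0
Collecting terms: 0.2647 × V_1 = 0.08333  =>  V_1 = 0.3148 V
Power in each resistor, P = (ΔV)²/R:
  P_R1 = (10 - 0.3148)²/120 = 0.7817 W
  P_R2 = (0.3148 - 0)²/3.9 = 0.02541 W
P_total = P_R1 + P_R2 = 0.8071 W

Final answer: 0.8071 W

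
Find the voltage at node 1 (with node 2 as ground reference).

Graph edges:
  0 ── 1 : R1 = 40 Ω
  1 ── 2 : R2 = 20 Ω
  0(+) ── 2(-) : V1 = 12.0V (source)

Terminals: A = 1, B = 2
Nodal analysis, taking node 2 as the 0 V reference.
Source V1 fixes V_0 = 12 V.
KCL at each unknown node (sum of currents leaving = 0; resistances in Ω):
  Node 1: (V_1 - 12)/40 + (V_1 - 0)/20 = 0
Collecting terms: 0.075 × V_1 = 0.3  =>  V_1 = 4 V
The requested potential is V_1 = 4 V.

Final answer: V_1 = 4 V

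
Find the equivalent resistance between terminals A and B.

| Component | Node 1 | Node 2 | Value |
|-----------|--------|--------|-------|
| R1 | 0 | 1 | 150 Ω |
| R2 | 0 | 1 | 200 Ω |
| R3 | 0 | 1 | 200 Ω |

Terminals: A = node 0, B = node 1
Reduce the network between node 0 (A) and node 1 (B) by series/parallel combination:
  Rp1 = R1 ‖ R2 ‖ R3 (parallel, all between nodes 0 and 1) = 1/(1/150 + 1/200 + 1/200) = 60 Ω
R_eq = 60 Ω

Final answer: 60 Ω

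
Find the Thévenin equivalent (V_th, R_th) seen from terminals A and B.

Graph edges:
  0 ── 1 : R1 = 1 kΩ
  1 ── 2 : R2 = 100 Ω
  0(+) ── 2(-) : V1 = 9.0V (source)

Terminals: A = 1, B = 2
Step 1 — V_th is the open-circuit voltage V_A - V_B (nothing connected across the terminals).
Nodal analysis, taking node 2 as the 0 V reference.
Source V1 fixes V_0 = 9 V.
KCL at each unknown node (sum of currents leaving = 0; resistances in Ω):
  Node 1: (V_1 - 9)/1000 + (V_1 - 0)/100 = 0
Collecting terms: 0.011 × V_1 = 0.009  =>  V_1 = 0.8182 V
V_th = V_1 - V_2 = 0.8182 - 0 = 0.8182 V
Step 2 — R_th: zero the source — replace V1 by a short circuit (node 2 merges into node 0) — and find the resistance seen between A (node 1) and B (node 0).
Reduce the network between node 1 (A) and node 0 (B) by series/parallel combination:
  Rp1 = R1 ‖ R2 (parallel, both between nodes 0 and 1) = 1/(1/1000 + 1/100) = 90.91 Ω
R_th = 90.91 Ω

Final answer: V_th = 0.8182 V, R_th = 90.91 Ω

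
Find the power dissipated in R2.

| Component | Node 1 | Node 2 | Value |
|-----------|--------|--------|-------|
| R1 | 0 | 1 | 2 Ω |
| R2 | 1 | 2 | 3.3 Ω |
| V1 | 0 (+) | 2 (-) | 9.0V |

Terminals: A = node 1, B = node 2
Nodal analysis, taking node 2 as the 0 V reference.
Source V1 fixes V_0 = 9 V.
KCL at each unknown node (sum of currents leaving = 0; resistances in Ω):
  Node 1: (V_1 - 9)/2 + (V_1 - 0)/3.3 = 0
Collecting terms: 0.803 × V_1 = 4.5  =>  V_1 = 5.604 V
I_R2 = (V_1 - V_2)/R2 = (5.604 - 0)/3.3 = 1.698 A
P_R2 = I_R2² × R2 = (1.698)² × 3.3 = 9.516 W

Final answer: 9.516 W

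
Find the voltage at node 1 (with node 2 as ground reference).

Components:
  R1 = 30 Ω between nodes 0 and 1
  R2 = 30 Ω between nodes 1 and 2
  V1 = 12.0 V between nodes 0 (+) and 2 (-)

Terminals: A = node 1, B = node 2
Nodal analysis, taking node 2 as the 0 V reference.
Source V1 fixes V_0 = 12 V.
KCL at each unknown node (sum of currents leaving = 0; resistances in Ω):
  Node 1: (V_1 - 12)/30 + (V_1 - 0)/30 = 0
Collecting terms: 0.06667 × V_1 = 0.4  =>  V_1 = 6 V
The requested potential is V_1 = 6 V.

Final answer: V_1 = 6 V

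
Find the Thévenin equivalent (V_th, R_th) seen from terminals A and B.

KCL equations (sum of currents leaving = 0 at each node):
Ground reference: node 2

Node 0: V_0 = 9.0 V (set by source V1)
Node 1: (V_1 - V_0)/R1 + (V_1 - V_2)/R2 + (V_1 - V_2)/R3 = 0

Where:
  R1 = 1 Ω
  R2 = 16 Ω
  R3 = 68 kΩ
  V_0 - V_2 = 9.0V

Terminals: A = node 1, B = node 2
Step 1 — V_th is the open-circuit voltage V_A - V_B (nothing connected across the terminals).
Nodal analysis, taking node 2 as the 0 V reference.
Source V1 fixes V_0 = 9 V.
KCL at each unknown node (sum of currents leaving = 0; resistances in Ω):
  Node 1: (V_1 - 9)/1 + (V_1 - 0)/16 + (V_1 - 0)/68000 = 0
Collecting terms: 1.063 × V_1 = 9  =>  V_1 = 8.47 V
V_th = V_1 - V_2 = 8.47 - 0 = 8.47 V
Step 2 — R_th: zero the source — replace V1 by a short circuit (node 2 merges into node 0) — and find the resistance seen between A (node 1) and B (node 0).
Reduce the network between node 1 (A) and node 0 (B) by series/parallel combination:
  Rp1 = R1 ‖ R2 ‖ R3 (parallel, all between nodes 0 and 1) = 1/(1/1 + 1/16 + 1/68000) = 0.9412 Ω
R_th = 0.9412 Ω

Final answer: V_th = 8.47 V, R_th = 0.9412 Ω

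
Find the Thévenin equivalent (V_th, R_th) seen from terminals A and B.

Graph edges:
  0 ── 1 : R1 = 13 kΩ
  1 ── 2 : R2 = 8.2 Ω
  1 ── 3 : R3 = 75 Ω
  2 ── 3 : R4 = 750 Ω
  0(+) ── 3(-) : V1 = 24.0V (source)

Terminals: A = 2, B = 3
Step 1 — V_th is the open-circuit voltage V_A - V_B (nothing connected across the terminals).
Nodal analysis, taking node 3 as the 0 V reference.
Source V1 fixes V_0 = 24 V.
KCL at each unknown node (sum of currents leaving = 0; resistances in Ω):
  Node 1: (V_1 - 24)/13000 + (V_1 - V_2)/8.2 + (V_1 - 0)/75 = 0
  Node 2: (V_2 - V_1)/8.2 + (V_2 - 0)/750 = 0
Collecting terms (coefficients in siemens):
  0.1354·V_1 - 0.122·V_2 = 0.001846
  0.1233·V_2 - 0.122·V_1 = 0
Determinant D = (0.1354)(0.1233) - (-0.122)(-0.122) = 0.001816
V_1 = [(0.001846)(0.1233) - (-0.122)(0)]/D = 0.1253 V
V_2 = [(0.1354)(0) - (0.001846)(-0.122)]/D = 0.124 V
V_th = V_2 - V_3 = 0.124 - 0 = 0.124 V
Step 2 — R_th: zero the source — replace V1 by a short circuit (node 3 merges into node 0) — and find the resistance seen between A (node 2) and B (node 0).
Reduce the network between node 2 (A) and node 0 (B) by series/parallel combination:
  Rp1 = R1 ‖ R3 (parallel, both between nodes 0 and 1) = 1/(1/13000 + 1/75) = 74.57 Ω
  Rs1 = R2 + Rp1 (series, joined only at node 1) = 8.2 + 74.57 = 82.77 Ω
  Rp2 = R4 ‖ Rs1 (parallel, both between nodes 0 and 2) = 1/(1/750 + 1/82.77) = 74.54 Ω
R_th = 74.54 Ω

Final answer: V_th = 0.124 V, R_th = 74.54 Ω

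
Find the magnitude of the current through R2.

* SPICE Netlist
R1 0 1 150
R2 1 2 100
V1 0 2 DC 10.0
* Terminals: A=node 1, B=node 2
Nodal analysis, taking node 2 as the 0 V reference.
Source V1 fixes V_0 = 10 V.
KCL at each unknown node (sum of currents leaving = 0; resistances in Ω):
  Node 1: (V_1 - 10)/150 + (V_1 - 0)/100 = 0
Collecting terms: 0.01667 × V_1 = 0.06667  =>  V_1 = 4 V
I_R2 = (V_1 - V_2)/R2 = (4 - 0)/100 = 0.04 A
|I_R2| = 0.04 A

Final answer: |I_R2| = 0.04 A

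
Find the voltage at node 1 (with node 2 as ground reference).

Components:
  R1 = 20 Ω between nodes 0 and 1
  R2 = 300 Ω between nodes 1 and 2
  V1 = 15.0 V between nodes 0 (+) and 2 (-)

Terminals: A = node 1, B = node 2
Nodal analysis, taking node 2 as the 0 V reference.
Source V1 fixes V_0 = 15 V.
KCL at each unknown node (sum of currents leaving = 0; resistances in Ω):
  Node 1: (V_1 - 15)/20 + (V_1 - 0)/300 = 0
Collecting terms: 0.05333 × V_1 = 0.75  =>  V_1 = 14.06 V
The requested potential is V_1 = 14.06 V.

Final answer: V_1 = 14.06 V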